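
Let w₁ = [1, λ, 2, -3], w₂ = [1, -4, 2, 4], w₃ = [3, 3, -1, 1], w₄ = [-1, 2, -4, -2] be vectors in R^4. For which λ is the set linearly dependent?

λ = 41/9

Place the vectors as rows of a 4×4 matrix; dependence ⇔ determinant zero.
Cofactor expansion gives det = 36*λ - 164.
Setting this to zero gives λ = 41/9.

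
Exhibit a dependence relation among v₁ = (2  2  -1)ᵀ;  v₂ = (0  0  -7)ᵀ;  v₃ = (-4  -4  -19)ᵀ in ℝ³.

2v₁ - 3v₂ + v₃ = 0

Write the vectors as columns of a matrix and find a nonzero vector in its null space.
One solution (up to scaling) is (2, -3, 1).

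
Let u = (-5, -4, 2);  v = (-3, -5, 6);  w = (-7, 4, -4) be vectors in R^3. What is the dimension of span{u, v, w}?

Form the matrix with u, v, w as columns and reduce.
Reduction leaves 3 leading entries, giving rank 3.

dim = 3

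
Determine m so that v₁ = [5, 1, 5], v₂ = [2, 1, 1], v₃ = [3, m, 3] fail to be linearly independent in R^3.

m = 3/5

Dependence holds iff the 3×3 matrix [v₁ v₂ v₃] is singular.
The determinant works out to 5*m - 3.
Solving 5*m - 3 = 0 yields m = 3/5.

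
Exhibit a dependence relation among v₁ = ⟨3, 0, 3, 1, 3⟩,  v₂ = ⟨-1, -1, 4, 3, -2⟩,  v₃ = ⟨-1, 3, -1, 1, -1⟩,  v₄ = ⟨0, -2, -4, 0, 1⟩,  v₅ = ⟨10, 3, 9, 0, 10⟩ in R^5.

Solve the homogeneous system with v₁, v₂, v₃, v₄, v₅ as columns by row-reducing the coefficient matrix.
One solution (up to scaling) is (3, -1, 0, -1, -1).

3v₁ - v₂ - v₄ - v₅ = 0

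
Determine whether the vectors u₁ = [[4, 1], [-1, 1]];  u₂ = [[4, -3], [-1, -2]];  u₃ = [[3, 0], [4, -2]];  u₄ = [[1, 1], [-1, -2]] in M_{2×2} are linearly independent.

linearly independent

Take coordinates with respect to the standard basis {E₁₁, E₁₂, E₂₁, E₂₂}.
The matrix [u₁|u₂|u₃|u₄] has determinant 240.
A nonzero determinant means the columns are linearly independent.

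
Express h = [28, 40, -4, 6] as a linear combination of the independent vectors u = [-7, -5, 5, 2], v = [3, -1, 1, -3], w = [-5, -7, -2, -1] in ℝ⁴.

Set up the augmented matrix [u | v | w | h] and row-reduce.
The system has the unique solution (α₁, α₂, α₃) = (-2, -2, -4).

h = -2u - 2v - 4w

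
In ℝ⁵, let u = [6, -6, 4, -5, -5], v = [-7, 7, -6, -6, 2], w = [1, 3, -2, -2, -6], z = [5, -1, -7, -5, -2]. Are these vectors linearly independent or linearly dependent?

Place the vectors as rows of a 4×5 matrix and reduce to echelon form.
The reduction yields 4 nonzero rows, so the rank is 4.
Since rank = 4 (the number of vectors), the set is linearly independent.

linearly independent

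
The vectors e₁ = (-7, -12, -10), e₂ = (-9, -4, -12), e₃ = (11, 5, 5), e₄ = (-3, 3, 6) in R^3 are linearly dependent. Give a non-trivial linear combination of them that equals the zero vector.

Row-reduce the matrix with e₁, e₂, e₃, e₄ as columns; the null space gives the coefficients.
One solution (up to scaling) is (1, 1, 2, 2).

e₁ + e₂ + 2e₃ + 2e₄ = 0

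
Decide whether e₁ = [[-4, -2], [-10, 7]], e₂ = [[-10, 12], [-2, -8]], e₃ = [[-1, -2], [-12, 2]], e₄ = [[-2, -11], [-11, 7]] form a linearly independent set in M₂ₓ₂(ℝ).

Write each element as a coordinate vector in ℝ⁴ using {E₁₁, E₁₂, E₂₁, E₂₂}.
The matrix [e₁|e₂|e₃|e₄] has determinant -6866.
A nonzero determinant means the columns are linearly independent.

linearly independent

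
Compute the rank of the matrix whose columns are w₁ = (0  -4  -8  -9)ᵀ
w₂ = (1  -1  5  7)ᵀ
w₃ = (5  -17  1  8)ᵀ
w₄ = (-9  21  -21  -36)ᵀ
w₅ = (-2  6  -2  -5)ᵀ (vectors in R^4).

2

Apply Gaussian elimination to the matrix whose rows are w₁, w₂, w₃, w₄, w₅.
Reduction leaves 2 leading entries, giving rank 2.
(With 5 elements in a 4-dimensional space the rank is at most 4.)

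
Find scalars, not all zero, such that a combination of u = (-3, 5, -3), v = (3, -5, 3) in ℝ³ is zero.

u + v = 0

Set up α₁u + α₂v = 0 and solve the homogeneous system.
The free variable yields coefficients (1, 1) (any nonzero multiple also works).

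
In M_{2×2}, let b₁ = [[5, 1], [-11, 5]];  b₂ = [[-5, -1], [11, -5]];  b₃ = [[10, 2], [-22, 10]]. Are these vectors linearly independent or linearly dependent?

Take coordinates with respect to the standard basis {E₁₁, E₁₂, E₂₁, E₂₂}.
Place the vectors as rows of a 3×4 matrix and reduce to echelon form.
The reduction yields 1 nonzero row, so the rank is 1.
Since rank 1 < 3, the set is linearly dependent.

linearly dependent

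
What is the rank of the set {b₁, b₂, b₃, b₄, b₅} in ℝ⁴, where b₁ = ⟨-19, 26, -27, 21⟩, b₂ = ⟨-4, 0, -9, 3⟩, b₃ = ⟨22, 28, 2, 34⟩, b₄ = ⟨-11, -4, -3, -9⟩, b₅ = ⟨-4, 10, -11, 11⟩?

Row-reduce the 5×4 matrix with these as rows.
Reduction leaves 3 leading entries, giving rank 3.
(With 5 elements in a 4-dimensional space the rank is at most 4.)

3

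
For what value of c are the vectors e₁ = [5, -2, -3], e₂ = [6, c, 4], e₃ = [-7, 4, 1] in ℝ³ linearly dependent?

c = -21/4

The vectors are dependent exactly when the determinant of the matrix with rows e₁, e₂, e₃ vanishes.
Cofactor expansion gives det = -16*c - 84.
Setting this to zero gives c = -21/4.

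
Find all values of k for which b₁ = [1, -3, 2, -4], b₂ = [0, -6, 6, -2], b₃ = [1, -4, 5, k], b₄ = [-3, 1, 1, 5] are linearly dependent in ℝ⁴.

Dependence holds iff the 4×4 matrix [b₁ b₂ b₃ b₄] is singular.
Expanding, det = 26 - 6*k.
Setting this to zero gives k = 13/3.

k = 13/3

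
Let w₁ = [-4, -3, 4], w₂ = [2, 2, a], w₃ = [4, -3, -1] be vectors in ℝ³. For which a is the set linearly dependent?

a = -9/4

The set is linearly dependent precisely when det[w₁; w₂; w₃] = 0.
The determinant works out to -24*a - 54.
This vanishes exactly when a = -9/4.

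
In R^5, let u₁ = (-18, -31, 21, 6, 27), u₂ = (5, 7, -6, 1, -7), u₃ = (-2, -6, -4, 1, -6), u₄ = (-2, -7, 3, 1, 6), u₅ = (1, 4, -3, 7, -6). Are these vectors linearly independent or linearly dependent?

The matrix [u₁|u₂|u₃|u₄|u₅] has determinant 0.
A zero determinant means the columns are linearly dependent.

linearly dependent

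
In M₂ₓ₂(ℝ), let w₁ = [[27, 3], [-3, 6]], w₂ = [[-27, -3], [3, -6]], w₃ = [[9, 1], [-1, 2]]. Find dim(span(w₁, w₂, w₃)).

1

Use coordinates relative to {E₁₁, E₁₂, E₂₁, E₂₂}.
Apply Gaussian elimination to the matrix whose rows are w₁, w₂, w₃.
The echelon form has 1 nonzero row, so the rank is 1.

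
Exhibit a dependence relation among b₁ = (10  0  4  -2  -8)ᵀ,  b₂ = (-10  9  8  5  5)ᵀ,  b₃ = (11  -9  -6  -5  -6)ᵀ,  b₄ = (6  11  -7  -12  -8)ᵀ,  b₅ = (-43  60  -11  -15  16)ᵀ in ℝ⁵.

3b₁ - 2b₂ + b₃ - 3b₄ + b₅ = 0

Row-reduce the matrix with b₁, b₂, b₃, b₄, b₅ as columns; the null space gives the coefficients.
The free variable yields coefficients (3, -2, 1, -3, 1) (any nonzero multiple also works).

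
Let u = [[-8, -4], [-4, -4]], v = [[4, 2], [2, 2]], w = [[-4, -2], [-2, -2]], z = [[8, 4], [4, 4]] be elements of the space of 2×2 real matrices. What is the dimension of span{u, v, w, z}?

1

Represent each element by its coordinate vector in ℝ⁴.
Row-reduce the 4×4 matrix with these as rows.
Reduction leaves 1 leading entry, giving rank 1.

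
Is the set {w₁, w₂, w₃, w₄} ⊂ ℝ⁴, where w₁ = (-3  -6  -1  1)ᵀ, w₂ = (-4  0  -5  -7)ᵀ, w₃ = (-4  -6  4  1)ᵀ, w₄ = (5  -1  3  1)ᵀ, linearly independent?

linearly independent

The matrix [w₁|w₂|w₃|w₄] has determinant 1163.
A nonzero determinant means the columns are linearly independent.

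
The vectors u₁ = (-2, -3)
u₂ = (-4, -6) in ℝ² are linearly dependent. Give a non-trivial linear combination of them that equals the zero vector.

Row-reduce the matrix with u₁, u₂ as columns; the null space gives the coefficients.
One solution (up to scaling) is (2, -1).

2u₁ - u₂ = 0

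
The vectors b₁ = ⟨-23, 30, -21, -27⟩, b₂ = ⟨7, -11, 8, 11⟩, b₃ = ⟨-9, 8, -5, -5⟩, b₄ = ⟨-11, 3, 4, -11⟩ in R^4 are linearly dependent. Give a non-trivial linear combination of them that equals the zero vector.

Write the vectors as columns of a matrix and find a nonzero vector in its null space.
A generator of the null space is (1, 2, -1, 0).

b₁ + 2b₂ - b₃ = 0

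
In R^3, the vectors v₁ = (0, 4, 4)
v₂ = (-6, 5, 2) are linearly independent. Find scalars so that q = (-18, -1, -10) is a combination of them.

Solve the system with v₁, v₂ as columns and q as the right-hand side.
Back-substitution yields (a₁, a₂) = (-4, 3).

q = -4v₁ + 3v₂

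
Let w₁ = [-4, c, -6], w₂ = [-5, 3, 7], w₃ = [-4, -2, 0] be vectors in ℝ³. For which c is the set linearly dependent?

Place the vectors as rows of a 3×3 matrix; dependence ⇔ determinant zero.
Expanding, det = -28*c - 188.
Solving -28*c - 188 = 0 yields c = -47/7.

c = -47/7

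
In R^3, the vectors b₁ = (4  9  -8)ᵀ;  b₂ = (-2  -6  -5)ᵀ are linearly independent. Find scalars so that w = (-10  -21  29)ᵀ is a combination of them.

Set up the augmented matrix [b₁ | b₂ | w] and row-reduce.
Row-reducing the augmented matrix gives the unique coefficients (a₁, a₂) = (-3, -1).

w = -3b₁ - b₂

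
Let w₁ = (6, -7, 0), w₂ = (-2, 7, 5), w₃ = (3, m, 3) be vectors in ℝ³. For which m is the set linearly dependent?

Dependence holds iff the 3×3 matrix [w₁ w₂ w₃] is singular.
Expanding, det = -30*m - 21.
Solving -30*m - 21 = 0 yields m = -7/10.

m = -7/10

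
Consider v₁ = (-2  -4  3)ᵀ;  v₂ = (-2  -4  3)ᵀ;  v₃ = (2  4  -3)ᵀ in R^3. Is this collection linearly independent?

linearly dependent

Row-reduce the matrix whose columns are v₁, v₂, v₃.
The reduction yields 1 nonzero row, so the rank is 1.
Since rank 1 < 3, the set is linearly dependent.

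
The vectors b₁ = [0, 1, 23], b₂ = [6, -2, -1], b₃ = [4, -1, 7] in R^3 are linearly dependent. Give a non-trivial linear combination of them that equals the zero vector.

Solve the homogeneous system with b₁, b₂, b₃ as columns by row-reducing the coefficient matrix.
A generator of the null space is (1, 2, -3).

b₁ + 2b₂ - 3b₃ = 0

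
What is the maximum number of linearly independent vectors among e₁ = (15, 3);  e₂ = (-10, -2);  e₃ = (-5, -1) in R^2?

Form the matrix with e₁, e₂, e₃ as columns and reduce.
Reduction leaves 1 leading entry, giving rank 1.
(With 3 elements in a 2-dimensional space the rank is at most 2.)

1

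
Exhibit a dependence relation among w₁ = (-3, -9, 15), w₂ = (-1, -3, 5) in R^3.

w₁ - 3w₂ = 0

Solve the homogeneous system with w₁, w₂ as columns by row-reducing the coefficient matrix.
The free variable yields coefficients (1, -3) (any nonzero multiple also works).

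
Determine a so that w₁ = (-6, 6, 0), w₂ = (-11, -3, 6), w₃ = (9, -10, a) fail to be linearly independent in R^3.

The vectors are dependent exactly when the determinant of the matrix with rows w₁, w₂, w₃ vanishes.
Cofactor expansion gives det = 84*a - 36.
Setting this to zero gives a = 3/7.

a = 3/7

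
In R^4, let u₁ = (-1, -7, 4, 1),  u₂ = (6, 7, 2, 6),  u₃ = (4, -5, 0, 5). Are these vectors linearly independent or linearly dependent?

Row-reduce the matrix whose columns are u₁, u₂, u₃.
The reduction yields 3 nonzero rows, so the rank is 3.
Since rank = 3 (the number of vectors), the set is linearly independent.

linearly independent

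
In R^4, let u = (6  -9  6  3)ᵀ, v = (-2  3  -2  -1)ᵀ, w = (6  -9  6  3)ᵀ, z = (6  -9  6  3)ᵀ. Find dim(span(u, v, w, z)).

Row-reduce the 4×4 matrix with these as rows.
The echelon form has 1 nonzero row, so the rank is 1.

1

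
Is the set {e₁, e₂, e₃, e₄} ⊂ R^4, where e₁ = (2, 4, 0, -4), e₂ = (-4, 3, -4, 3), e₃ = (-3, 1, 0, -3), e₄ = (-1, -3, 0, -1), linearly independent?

The matrix [e₁|e₂|e₃|e₄] has determinant -240.
A nonzero determinant means the columns are linearly independent.

linearly independent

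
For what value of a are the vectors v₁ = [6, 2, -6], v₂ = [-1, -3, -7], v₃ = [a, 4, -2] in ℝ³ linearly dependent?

a = 7

The set is linearly dependent precisely when det[v₁; v₂; v₃] = 0.
Cofactor expansion gives det = 224 - 32*a.
Solving 224 - 32*a = 0 yields a = 7.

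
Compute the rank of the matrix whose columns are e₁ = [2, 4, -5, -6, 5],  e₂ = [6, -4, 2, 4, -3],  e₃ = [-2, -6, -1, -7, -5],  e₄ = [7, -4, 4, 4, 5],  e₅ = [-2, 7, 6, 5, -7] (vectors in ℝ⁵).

Form the matrix with e₁, e₂, e₃, e₄, e₅ as columns and reduce.
The echelon form has 5 nonzero rows, so the rank is 5.

5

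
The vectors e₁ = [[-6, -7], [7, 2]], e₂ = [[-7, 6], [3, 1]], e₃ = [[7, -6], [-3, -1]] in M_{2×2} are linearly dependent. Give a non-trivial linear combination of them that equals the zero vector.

Pass to coordinate vectors relative to the basis {E₁₁, E₁₂, E₂₁, E₂₂}.
Write the vectors as columns of a matrix and find a nonzero vector in its null space.
A generator of the null space is (0, 1, 1).

e₂ + e₃ = 0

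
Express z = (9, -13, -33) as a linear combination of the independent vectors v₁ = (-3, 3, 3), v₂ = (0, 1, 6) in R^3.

z = -3v₁ - 4v₂

Since v₁, v₂ are independent, the coefficients expressing z are uniquely determined by a linear system.
Row-reducing the augmented matrix gives the unique coefficients (c₁, c₂) = (-3, -4).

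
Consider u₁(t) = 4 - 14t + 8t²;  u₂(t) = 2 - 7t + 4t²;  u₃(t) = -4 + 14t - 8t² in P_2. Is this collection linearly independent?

Take coordinates with respect to the standard basis {1, t, t²}.
Row-reduce the matrix whose columns are u₁, u₂, u₃.
The reduction yields 1 nonzero row, so the rank is 1.
Since rank 1 < 3, the set is linearly dependent.

linearly dependent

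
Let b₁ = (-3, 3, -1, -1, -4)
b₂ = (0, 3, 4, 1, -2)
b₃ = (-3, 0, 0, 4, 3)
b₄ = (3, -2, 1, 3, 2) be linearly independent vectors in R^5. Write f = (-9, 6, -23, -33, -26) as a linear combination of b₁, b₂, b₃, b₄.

Since b₁, b₂, b₃, b₄ are independent, the coefficients expressing f are uniquely determined by a linear system.
Row-reducing the augmented matrix gives the unique coefficients (α₁, …, α₄) = (4, -4, -4, -3).

f = 4b₁ - 4b₂ - 4b₃ - 3b₄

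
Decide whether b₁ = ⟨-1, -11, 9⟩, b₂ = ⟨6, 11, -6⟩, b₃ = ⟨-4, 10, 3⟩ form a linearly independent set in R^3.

Form the 3×3 matrix with these as columns; its determinant is 777.
A nonzero determinant means the columns are linearly independent.

linearly independent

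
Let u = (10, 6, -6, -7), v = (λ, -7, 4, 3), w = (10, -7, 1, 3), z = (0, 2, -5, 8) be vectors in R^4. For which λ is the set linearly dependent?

λ = 2

Dependence holds iff the 4×4 matrix [u v w z] is singular.
Expanding, det = 465*λ - 930.
Solving 465*λ - 930 = 0 yields λ = 2.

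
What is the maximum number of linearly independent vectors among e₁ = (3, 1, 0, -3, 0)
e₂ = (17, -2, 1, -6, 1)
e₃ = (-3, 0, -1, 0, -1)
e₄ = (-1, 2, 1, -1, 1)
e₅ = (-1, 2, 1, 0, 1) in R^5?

4

Row-reduce the 5×5 matrix with these as rows.
There are 4 pivot columns, so rank = 4.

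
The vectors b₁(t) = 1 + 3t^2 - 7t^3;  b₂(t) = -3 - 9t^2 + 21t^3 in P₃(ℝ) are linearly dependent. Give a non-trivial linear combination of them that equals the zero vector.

3b₁ + b₂ = 0

Write each element as a vector in ℝ⁴ using {1, t, …, t^3}.
Solve the homogeneous system with b₁, b₂ as columns by row-reducing the coefficient matrix.
A generator of the null space is (3, 1).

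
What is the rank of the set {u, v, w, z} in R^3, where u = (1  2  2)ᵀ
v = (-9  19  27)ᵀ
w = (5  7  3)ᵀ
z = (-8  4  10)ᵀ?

3

Apply Gaussian elimination to the matrix whose rows are u, v, w, z.
The echelon form has 3 nonzero rows, so the rank is 3.
(With 4 elements in a 3-dimensional space the rank is at most 3.)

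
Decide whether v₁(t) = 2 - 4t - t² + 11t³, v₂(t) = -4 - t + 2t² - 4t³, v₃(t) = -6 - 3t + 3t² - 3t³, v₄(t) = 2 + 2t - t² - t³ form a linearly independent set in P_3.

linearly dependent

Write each element as a coordinate vector in ℝ⁴ using {1, t, …, t³}.
Place the vectors as rows of a 4×4 matrix and reduce to echelon form.
The reduction yields 2 nonzero rows, so the rank is 2.
Since rank 2 < 4, the set is linearly dependent.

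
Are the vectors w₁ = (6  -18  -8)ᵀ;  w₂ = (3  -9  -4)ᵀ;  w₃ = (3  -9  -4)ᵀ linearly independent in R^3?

linearly dependent

The matrix [w₁|w₂|w₃] has determinant 0.
A zero determinant means the columns are linearly dependent.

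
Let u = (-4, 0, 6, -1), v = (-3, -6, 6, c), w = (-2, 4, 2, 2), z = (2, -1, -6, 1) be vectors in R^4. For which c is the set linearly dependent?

c = -9/2

Dependence holds iff the 4×4 matrix [u v w z] is singular.
Cofactor expansion gives det = 52*c + 234.
Solving 52*c + 234 = 0 yields c = -9/2.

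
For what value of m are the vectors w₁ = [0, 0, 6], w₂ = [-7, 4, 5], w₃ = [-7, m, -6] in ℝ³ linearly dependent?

m = 4

Place the vectors as rows of a 3×3 matrix; dependence ⇔ determinant zero.
Cofactor expansion gives det = 168 - 42*m.
Solving 168 - 42*m = 0 yields m = 4.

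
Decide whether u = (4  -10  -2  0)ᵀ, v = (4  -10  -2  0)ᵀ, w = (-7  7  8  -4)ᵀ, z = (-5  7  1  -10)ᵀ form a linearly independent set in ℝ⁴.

linearly dependent

Two of the vectors are equal, giving an immediate dependence.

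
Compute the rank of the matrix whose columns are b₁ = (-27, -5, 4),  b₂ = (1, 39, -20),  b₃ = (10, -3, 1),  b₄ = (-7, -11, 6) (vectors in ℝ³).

rank 2

Form the matrix with b₁, b₂, b₃, b₄ as columns and reduce.
The echelon form has 2 nonzero rows, so the rank is 2.
(With 4 elements in a 3-dimensional space the rank is at most 3.)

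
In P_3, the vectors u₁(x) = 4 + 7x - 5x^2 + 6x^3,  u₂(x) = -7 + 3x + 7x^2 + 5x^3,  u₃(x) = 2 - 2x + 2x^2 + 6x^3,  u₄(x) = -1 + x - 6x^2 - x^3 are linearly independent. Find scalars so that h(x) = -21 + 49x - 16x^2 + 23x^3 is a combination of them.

Work in coordinates with respect to the standard basis {1, x, …, x^3}.
Set up the augmented matrix [u₁ | u₂ | u₃ | u₄ | h] and row-reduce.
Back-substitution yields (α₁, …, α₄) = (4, 4, -3, 3).

h = 4u₁ + 4u₂ - 3u₃ + 3u₄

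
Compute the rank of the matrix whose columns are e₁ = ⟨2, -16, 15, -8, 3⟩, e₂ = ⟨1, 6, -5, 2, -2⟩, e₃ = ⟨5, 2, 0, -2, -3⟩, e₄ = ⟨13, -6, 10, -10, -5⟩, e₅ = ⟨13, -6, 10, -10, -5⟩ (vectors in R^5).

Form the matrix with e₁, e₂, e₃, e₄, e₅ as columns and reduce.
Reduction leaves 2 leading entries, giving rank 2.

rank 2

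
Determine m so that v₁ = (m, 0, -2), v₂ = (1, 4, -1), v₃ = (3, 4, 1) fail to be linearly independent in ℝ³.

m = -2

The set is linearly dependent precisely when det[v₁; v₂; v₃] = 0.
Cofactor expansion gives det = 8*m + 16.
Solving 8*m + 16 = 0 yields m = -2.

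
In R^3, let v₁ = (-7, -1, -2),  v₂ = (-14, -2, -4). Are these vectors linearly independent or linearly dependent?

linearly dependent

One vector is a scalar multiple of another, so the set is dependent.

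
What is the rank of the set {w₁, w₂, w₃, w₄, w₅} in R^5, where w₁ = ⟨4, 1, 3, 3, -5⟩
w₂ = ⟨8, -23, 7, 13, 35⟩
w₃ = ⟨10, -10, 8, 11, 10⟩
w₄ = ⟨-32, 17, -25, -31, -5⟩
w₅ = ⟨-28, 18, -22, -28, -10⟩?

Put the 5×5 matrix [w₁|w₂|w₃|w₄|w₅] into echelon form.
Reduction leaves 2 leading entries, giving rank 2.

rank 2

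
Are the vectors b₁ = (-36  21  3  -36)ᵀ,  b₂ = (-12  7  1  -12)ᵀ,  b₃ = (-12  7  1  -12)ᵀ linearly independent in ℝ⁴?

Place the vectors as rows of a 3×4 matrix and reduce to echelon form.
The reduction yields 1 nonzero row, so the rank is 1.
Since rank 1 < 3, the set is linearly dependent.

linearly dependent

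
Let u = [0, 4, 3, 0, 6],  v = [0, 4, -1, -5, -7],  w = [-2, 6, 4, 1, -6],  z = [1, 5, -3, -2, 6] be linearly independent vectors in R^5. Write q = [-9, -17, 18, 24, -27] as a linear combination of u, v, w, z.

Set up the augmented matrix [u | v | w | z | q] and row-reduce.
Back-substitution yields (a₁, …, a₄) = (-2, -3, 3, -3).

q = -2u - 3v + 3w - 3z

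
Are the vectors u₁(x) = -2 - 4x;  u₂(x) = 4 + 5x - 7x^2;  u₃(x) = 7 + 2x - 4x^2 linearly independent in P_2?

Take coordinates with respect to the standard basis {1, x, x^2}.
Form the 3×3 matrix with these as columns; its determinant is 144.
A nonzero determinant means the columns are linearly independent.

linearly independent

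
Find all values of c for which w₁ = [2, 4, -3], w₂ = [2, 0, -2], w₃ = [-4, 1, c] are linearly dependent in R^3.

Dependence holds iff the 3×3 matrix [w₁ w₂ w₃] is singular.
Cofactor expansion gives det = 30 - 8*c.
Solving 30 - 8*c = 0 yields c = 15/4.

c = 15/4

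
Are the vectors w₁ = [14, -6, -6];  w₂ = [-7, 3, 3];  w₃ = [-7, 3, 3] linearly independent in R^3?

linearly dependent

Two of the vectors are equal, giving an immediate dependence.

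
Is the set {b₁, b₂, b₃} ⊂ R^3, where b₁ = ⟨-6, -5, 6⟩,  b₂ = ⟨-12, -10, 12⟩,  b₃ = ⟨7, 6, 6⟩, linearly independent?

linearly dependent

One vector is a scalar multiple of another, so the set is dependent.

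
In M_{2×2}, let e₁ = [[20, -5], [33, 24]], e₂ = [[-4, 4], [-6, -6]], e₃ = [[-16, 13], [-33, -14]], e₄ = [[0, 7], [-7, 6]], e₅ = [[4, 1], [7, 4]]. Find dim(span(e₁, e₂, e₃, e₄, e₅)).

Pass to coordinate vectors with respect to the basis {E₁₁, E₁₂, E₂₁, E₂₂}.
Put the 4×5 matrix [e₁|e₂|e₃|e₄|e₅] into echelon form.
Exactly 3 pivots survive; hence the rank is 3.
(With 5 elements in a 4-dimensional space the rank is at most 4.)

dim = 3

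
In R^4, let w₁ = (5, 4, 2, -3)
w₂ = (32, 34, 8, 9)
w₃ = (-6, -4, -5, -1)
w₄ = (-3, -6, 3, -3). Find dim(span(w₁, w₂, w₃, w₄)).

3

Put the 4×4 matrix [w₁|w₂|w₃|w₄] into echelon form.
The echelon form has 3 nonzero rows, so the rank is 3.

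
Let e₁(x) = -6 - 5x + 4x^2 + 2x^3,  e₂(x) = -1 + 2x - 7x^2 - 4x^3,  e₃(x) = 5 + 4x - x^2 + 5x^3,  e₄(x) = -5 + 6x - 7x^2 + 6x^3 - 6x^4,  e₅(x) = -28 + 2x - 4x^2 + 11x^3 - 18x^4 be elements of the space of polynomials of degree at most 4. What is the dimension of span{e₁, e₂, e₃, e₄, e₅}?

4

Pass to coordinate vectors with respect to the basis {1, x, …, x^4}.
Put the 5×5 matrix [e₁|e₂|e₃|e₄|e₅] into echelon form.
Exactly 4 pivots survive; hence the rank is 4.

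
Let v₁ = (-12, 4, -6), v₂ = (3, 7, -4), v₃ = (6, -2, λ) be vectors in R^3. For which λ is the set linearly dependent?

The vectors are dependent exactly when the determinant of the matrix with rows v₁, v₂, v₃ vanishes.
Expanding, det = 288 - 96*λ.
Solving 288 - 96*λ = 0 yields λ = 3.

λ = 3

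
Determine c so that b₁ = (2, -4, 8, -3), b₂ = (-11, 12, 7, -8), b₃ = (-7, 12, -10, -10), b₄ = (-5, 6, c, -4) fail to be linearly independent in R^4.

The vectors are dependent exactly when the determinant of the matrix with rows b₁, b₂, b₃, b₄ vanishes.
The determinant works out to 390 - 312*c.
Setting this to zero gives c = 5/4.

c = 5/4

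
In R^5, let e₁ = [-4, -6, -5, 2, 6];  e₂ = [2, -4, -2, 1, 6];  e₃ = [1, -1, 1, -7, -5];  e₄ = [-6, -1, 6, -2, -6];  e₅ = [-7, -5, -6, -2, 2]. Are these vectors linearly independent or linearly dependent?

linearly independent

Form the 5×5 matrix with these as columns; its determinant is 2857.
A nonzero determinant means the columns are linearly independent.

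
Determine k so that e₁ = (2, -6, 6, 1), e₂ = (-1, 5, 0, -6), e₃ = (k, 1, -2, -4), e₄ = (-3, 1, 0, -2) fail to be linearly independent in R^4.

Place the vectors as rows of a 4×4 matrix; dependence ⇔ determinant zero.
The determinant works out to 24*k + 420.
This vanishes exactly when k = -35/2.

k = -35/2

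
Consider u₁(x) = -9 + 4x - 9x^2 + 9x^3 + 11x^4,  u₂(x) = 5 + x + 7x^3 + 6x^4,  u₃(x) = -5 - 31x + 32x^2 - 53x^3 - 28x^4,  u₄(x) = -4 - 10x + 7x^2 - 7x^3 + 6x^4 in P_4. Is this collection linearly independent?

Take coordinates with respect to the standard basis {1, x, …, x^4}.
Place the vectors as rows of a 4×5 matrix and reduce to echelon form.
The reduction yields 3 nonzero rows, so the rank is 3.
Since rank 3 < 4, the set is linearly dependent.

linearly dependent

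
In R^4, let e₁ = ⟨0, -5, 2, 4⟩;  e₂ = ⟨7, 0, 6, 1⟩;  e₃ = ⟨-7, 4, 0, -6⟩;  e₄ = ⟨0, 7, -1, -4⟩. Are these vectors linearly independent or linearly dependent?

Form the 4×4 matrix with these as columns; its determinant is 539.
A nonzero determinant means the columns are linearly independent.

linearly independent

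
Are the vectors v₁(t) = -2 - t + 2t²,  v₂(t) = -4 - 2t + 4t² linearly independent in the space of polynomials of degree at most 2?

Take coordinates with respect to the standard basis {1, t, t²}.
Row-reduce the matrix whose columns are v₁, v₂.
The reduction yields 1 nonzero row, so the rank is 1.
Since rank 1 < 2, the set is linearly dependent.
Indeed 2v₁ - v₂ = 0.

linearly dependent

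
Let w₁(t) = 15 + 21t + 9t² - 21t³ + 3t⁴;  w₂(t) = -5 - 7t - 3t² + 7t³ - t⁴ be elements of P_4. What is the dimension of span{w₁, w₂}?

Pass to coordinate vectors with respect to the basis {1, t, …, t⁴}.
Apply Gaussian elimination to the matrix whose rows are w₁, w₂.
The echelon form has 1 nonzero row, so the rank is 1.

1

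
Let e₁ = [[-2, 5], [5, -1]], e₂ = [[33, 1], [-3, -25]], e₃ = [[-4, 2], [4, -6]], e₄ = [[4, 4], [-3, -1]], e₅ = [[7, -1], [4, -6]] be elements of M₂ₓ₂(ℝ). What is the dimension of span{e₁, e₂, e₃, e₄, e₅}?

4

Represent each element by its coordinate vector in ℝ⁴.
Form the matrix with e₁, e₂, e₃, e₄, e₅ as columns and reduce.
Exactly 4 pivots survive; hence the rank is 4.
(With 5 elements in a 4-dimensional space the rank is at most 4.)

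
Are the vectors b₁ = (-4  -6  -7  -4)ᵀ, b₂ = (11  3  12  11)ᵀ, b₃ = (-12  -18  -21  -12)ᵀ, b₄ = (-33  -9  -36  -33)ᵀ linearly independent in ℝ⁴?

One vector is a scalar multiple of another, so the set is dependent.

linearly dependent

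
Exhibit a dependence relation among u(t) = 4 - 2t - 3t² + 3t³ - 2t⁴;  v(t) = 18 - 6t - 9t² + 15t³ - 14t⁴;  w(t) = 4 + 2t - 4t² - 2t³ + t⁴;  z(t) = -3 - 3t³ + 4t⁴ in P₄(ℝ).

Write each element as a vector in ℝ⁵ using {1, t, …, t⁴}.
Set up α₁u + … + α₄z = 0 and solve the homogeneous system.
A generator of the null space is (3, -1, 0, -2).

3u - v - 2z = 0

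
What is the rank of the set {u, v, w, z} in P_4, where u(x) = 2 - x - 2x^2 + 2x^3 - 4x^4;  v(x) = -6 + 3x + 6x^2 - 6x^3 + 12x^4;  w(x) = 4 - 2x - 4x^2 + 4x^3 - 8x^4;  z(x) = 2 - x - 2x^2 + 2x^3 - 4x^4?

Represent each element by its coordinate vector in ℝ⁵.
Row-reduce the 4×5 matrix with these as rows.
There is 1 pivot column, so rank = 1.

1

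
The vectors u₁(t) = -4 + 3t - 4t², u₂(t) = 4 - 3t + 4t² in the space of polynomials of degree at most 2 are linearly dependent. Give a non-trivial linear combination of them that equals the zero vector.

u₁ + u₂ = 0

Write each element as a vector in ℝ³ using {1, t, t²}.
Row-reduce the matrix with u₁, u₂ as columns; the null space gives the coefficients.
A generator of the null space is (1, 1).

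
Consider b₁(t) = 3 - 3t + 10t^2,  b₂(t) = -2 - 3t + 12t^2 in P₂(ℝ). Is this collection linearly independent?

linearly independent

Take coordinates with respect to the standard basis {1, t, t^2}.
Place the vectors as rows of a 2×3 matrix and reduce to echelon form.
The reduction yields 2 nonzero rows, so the rank is 2.
Since rank = 2 (the number of vectors), the set is linearly independent.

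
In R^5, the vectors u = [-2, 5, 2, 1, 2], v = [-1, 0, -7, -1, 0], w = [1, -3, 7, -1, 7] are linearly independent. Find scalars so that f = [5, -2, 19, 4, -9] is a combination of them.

Write f = a₁u + … + a₃w and equate components.
Row-reducing the augmented matrix gives the unique coefficients (a₁, a₂, a₃) = (-1, -4, -1).

f = -u - 4v - w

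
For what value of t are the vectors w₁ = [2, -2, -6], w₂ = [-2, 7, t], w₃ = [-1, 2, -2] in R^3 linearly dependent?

t = -19

The set is linearly dependent precisely when det[w₁; w₂; w₃] = 0.
The determinant works out to -2*t - 38.
Setting this to zero gives t = -19.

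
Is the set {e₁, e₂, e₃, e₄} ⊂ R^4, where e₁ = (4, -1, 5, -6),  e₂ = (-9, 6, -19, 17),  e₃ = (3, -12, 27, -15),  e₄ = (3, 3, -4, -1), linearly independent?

The matrix [e₁|e₂|e₃|e₄] has determinant 0.
A zero determinant means the columns are linearly dependent.
Indeed 6e₁ + 3e₂ + e₃ = 0.

linearly dependent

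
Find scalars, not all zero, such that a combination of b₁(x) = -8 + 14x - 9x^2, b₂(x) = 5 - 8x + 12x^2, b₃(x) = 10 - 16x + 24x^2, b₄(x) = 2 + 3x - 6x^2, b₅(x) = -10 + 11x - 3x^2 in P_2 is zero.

Write each element as a vector in ℝ³ using {1, x, x^2}.
Solve the homogeneous system with b₁, b₂, b₃, b₄, b₅ as columns by row-reducing the coefficient matrix.
The free variable yields coefficients (0, 2, -1, 0, 0) (any nonzero multiple also works).

2b₂ - b₃ = 0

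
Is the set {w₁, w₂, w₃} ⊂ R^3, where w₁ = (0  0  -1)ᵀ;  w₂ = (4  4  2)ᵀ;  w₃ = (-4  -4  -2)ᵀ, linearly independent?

linearly dependent

Form the 3×3 matrix with these as columns; its determinant is 0.
A zero determinant means the columns are linearly dependent.
Indeed w₂ + w₃ = 0.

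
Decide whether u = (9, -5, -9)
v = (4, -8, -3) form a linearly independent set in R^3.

linearly independent

Place the vectors as rows of a 2×3 matrix and reduce to echelon form.
The reduction yields 2 nonzero rows, so the rank is 2.
Since rank = 2 (the number of vectors), the set is linearly independent.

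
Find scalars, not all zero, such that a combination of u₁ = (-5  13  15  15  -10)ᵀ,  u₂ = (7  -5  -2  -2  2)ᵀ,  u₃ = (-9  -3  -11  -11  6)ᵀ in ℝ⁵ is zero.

Solve the homogeneous system with u₁, u₂, u₃ as columns by row-reducing the coefficient matrix.
A generator of the null space is (1, 2, 1).

u₁ + 2u₂ + u₃ = 0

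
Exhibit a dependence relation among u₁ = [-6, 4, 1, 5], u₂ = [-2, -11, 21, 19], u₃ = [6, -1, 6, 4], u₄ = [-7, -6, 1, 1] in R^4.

u₁ - u₂ + 3u₃ + 2u₄ = 0

Solve the homogeneous system with u₁, u₂, u₃, u₄ as columns by row-reducing the coefficient matrix.
One solution (up to scaling) is (1, -1, 3, 2).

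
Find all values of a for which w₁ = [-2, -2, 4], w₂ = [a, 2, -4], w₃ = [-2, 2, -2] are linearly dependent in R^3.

The vectors are dependent exactly when the determinant of the matrix with rows w₁, w₂, w₃ vanishes.
The determinant works out to 4*a - 8.
Solving 4*a - 8 = 0 yields a = 2.

a = 2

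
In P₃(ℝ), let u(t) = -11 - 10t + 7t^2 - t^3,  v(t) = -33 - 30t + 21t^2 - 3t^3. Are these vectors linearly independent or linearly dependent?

Take coordinates with respect to the standard basis {1, t, …, t^3}.
Place the vectors as rows of a 2×4 matrix and reduce to echelon form.
The reduction yields 1 nonzero row, so the rank is 1.
Since rank 1 < 2, the set is linearly dependent.

linearly dependent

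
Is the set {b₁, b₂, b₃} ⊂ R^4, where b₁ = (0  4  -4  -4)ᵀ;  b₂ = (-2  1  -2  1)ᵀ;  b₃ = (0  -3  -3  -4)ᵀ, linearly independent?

Row-reduce the matrix whose columns are b₁, b₂, b₃.
The reduction yields 3 nonzero rows, so the rank is 3.
Since rank = 3 (the number of vectors), the set is linearly independent.

linearly independent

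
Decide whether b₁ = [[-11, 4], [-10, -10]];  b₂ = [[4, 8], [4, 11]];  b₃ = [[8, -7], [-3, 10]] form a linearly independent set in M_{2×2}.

Take coordinates with respect to the standard basis {E₁₁, E₁₂, E₂₁, E₂₂}.
Place the vectors as rows of a 3×4 matrix and reduce to echelon form.
The reduction yields 3 nonzero rows, so the rank is 3.
Since rank = 3 (the number of vectors), the set is linearly independent.

linearly independent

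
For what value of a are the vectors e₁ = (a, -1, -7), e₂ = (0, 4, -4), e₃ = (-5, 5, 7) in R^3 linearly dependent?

a = 10/3

The vectors are dependent exactly when the determinant of the matrix with rows e₁, e₂, e₃ vanishes.
The determinant works out to 48*a - 160.
Setting this to zero gives a = 10/3.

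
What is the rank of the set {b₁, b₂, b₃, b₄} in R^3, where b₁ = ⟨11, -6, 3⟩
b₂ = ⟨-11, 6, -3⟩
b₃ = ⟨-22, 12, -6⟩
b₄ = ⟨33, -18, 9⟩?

Row-reduce the 4×3 matrix with these as rows.
The echelon form has 1 nonzero row, so the rank is 1.
(With 4 elements in a 3-dimensional space the rank is at most 3.)

rank 1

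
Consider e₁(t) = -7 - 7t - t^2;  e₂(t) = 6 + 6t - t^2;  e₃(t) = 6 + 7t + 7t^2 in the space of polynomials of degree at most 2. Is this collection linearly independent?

linearly independent

Take coordinates with respect to the standard basis {1, t, t^2}.
The matrix [e₁|e₂|e₃] has determinant -13.
A nonzero determinant means the columns are linearly independent.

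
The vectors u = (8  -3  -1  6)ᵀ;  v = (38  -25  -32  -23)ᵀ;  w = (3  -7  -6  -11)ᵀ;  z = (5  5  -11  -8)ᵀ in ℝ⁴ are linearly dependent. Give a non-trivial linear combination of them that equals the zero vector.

Solve the homogeneous system with u, v, w, z as columns by row-reducing the coefficient matrix.
The free variable yields coefficients (3, -1, 3, 1) (any nonzero multiple also works).

3u - v + 3w + z = 0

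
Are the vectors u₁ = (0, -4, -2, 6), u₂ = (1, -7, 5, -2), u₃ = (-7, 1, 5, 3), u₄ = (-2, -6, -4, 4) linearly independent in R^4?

The matrix [u₁|u₂|u₃|u₄] has determinant -2368.
A nonzero determinant means the columns are linearly independent.

linearly independent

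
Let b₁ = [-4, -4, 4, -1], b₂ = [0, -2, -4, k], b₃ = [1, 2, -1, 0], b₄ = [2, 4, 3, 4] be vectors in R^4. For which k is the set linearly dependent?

Dependence holds iff the 4×4 matrix [b₁ b₂ b₃ b₄] is singular.
Cofactor expansion gives det = -20*k - 54.
Setting this to zero gives k = -27/10.

k = -27/10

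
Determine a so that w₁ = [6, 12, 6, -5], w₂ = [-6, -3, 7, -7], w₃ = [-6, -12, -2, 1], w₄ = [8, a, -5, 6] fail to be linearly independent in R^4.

Place the vectors as rows of a 4×4 matrix; dependence ⇔ determinant zero.
Cofactor expansion gives det = 312 - 24*a.
Setting this to zero gives a = 13.

a = 13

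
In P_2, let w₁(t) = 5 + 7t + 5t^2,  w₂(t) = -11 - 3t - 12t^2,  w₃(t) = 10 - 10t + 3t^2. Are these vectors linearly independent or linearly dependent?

linearly independent

Write each element as a coordinate vector in ℝ³ using {1, t, t^2}.
Row-reduce the matrix whose columns are w₁, w₂, w₃.
The reduction yields 3 nonzero rows, so the rank is 3.
Since rank = 3 (the number of vectors), the set is linearly independent.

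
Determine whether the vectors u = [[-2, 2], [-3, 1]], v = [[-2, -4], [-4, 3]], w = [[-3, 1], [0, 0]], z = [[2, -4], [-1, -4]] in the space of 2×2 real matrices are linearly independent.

linearly independent

Write each element as a coordinate vector in ℝ⁴ using {E₁₁, E₁₂, E₂₁, E₂₂}.
Place the vectors as rows of a 4×4 matrix and reduce to echelon form.
The reduction yields 4 nonzero rows, so the rank is 4.
Since rank = 4 (the number of vectors), the set is linearly independent.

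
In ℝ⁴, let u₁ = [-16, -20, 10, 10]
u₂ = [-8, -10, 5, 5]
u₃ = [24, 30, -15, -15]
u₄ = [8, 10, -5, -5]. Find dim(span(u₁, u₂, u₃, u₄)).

Row-reduce the 4×4 matrix with these as rows.
There is 1 pivot column, so rank = 1.

1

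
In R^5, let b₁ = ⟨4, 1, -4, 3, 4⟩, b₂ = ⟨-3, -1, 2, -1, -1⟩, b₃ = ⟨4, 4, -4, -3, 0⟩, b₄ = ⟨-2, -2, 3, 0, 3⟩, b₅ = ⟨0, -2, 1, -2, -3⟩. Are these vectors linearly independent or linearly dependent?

Row-reduce the matrix whose columns are b₁, b₂, b₃, b₄, b₅.
The reduction yields 5 nonzero rows, so the rank is 5.
Since rank = 5 (the number of vectors), the set is linearly independent.

linearly independent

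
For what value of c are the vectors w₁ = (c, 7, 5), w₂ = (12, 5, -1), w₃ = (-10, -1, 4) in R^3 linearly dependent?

Dependence holds iff the 3×3 matrix [w₁ w₂ w₃] is singular.
Cofactor expansion gives det = 19*c - 76.
Solving 19*c - 76 = 0 yields c = 4.

c = 4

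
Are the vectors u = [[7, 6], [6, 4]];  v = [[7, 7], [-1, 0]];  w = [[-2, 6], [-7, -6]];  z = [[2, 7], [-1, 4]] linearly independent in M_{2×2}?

linearly independent

Write each element as a coordinate vector in ℝ⁴ using {E₁₁, E₁₂, E₂₁, E₂₂}.
Place the vectors as rows of a 4×4 matrix and reduce to echelon form.
The reduction yields 4 nonzero rows, so the rank is 4.
Since rank = 4 (the number of vectors), the set is linearly independent.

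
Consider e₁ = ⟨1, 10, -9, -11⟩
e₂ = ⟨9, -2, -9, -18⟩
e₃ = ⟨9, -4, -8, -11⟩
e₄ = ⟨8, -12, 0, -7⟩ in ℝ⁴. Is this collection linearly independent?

linearly dependent

Form the 4×4 matrix with these as columns; its determinant is 0.
A zero determinant means the columns are linearly dependent.
Indeed e₁ - e₂ + e₄ = 0.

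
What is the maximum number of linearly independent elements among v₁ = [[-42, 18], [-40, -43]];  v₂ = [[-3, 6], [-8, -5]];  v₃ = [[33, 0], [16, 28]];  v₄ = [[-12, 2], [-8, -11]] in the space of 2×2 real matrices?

Pass to coordinate vectors with respect to the basis {E₁₁, E₁₂, E₂₁, E₂₂}.
Apply Gaussian elimination to the matrix whose rows are v₁, v₂, v₃, v₄.
There are 2 pivot columns, so rank = 2.

2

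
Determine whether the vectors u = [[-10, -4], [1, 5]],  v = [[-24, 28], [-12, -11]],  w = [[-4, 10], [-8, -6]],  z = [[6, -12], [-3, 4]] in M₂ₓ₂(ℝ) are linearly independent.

Write each element as a coordinate vector in ℝ⁴ using {E₁₁, E₁₂, E₂₁, E₂₂}.
Form the 4×4 matrix with these as columns; its determinant is 0.
A zero determinant means the columns are linearly dependent.

linearly dependent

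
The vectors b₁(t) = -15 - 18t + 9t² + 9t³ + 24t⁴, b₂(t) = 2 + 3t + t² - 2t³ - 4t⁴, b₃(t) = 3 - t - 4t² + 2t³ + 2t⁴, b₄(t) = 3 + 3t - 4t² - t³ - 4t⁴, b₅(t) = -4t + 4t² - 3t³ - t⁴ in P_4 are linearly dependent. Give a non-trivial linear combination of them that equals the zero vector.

b₁ + 3b₂ + 3b₄ = 0

Pass to coordinate vectors relative to the basis {1, t, …, t⁴}.
Solve the homogeneous system with b₁, b₂, b₃, b₄, b₅ as columns by row-reducing the coefficient matrix.
The free variable yields coefficients (1, 3, 0, 3, 0) (any nonzero multiple also works).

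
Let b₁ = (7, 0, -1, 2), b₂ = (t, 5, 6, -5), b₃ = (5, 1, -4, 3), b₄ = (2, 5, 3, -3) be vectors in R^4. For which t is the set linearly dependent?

The set is linearly dependent precisely when det[b₁; b₂; b₃; b₄] = 0.
The determinant works out to 20 - 28*t.
Setting this to zero gives t = 5/7.

t = 5/7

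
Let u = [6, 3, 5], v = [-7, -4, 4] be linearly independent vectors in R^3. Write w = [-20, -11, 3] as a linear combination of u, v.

w = -u + 2v

Set up the augmented matrix [u | v | w] and row-reduce.
Row-reducing the augmented matrix gives the unique coefficients (a₁, a₂) = (-1, 2).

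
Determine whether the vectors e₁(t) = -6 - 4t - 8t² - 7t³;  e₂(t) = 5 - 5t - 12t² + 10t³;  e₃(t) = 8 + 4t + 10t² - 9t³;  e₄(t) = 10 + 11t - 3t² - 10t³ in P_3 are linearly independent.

linearly independent

Take coordinates with respect to the standard basis {1, t, …, t³}.
The matrix [e₁|e₂|e₃|e₄] has determinant -27000.
A nonzero determinant means the columns are linearly independent.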